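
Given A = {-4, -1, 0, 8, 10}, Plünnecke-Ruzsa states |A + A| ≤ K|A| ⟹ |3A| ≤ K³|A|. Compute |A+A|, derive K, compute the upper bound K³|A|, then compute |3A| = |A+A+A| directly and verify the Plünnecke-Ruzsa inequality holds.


|A| = 5.
Step 1: Compute A + A by enumerating all 25 pairs.
A + A = {-8, -5, -4, -2, -1, 0, 4, 6, 7, 8, 9, 10, 16, 18, 20}, so |A + A| = 15.
Step 2: Doubling constant K = |A + A|/|A| = 15/5 = 15/5 ≈ 3.0000.
Step 3: Plünnecke-Ruzsa gives |3A| ≤ K³·|A| = (3.0000)³ · 5 ≈ 135.0000.
Step 4: Compute 3A = A + A + A directly by enumerating all triples (a,b,c) ∈ A³; |3A| = 31.
Step 5: Check 31 ≤ 135.0000? Yes ✓.

K = 15/5, Plünnecke-Ruzsa bound K³|A| ≈ 135.0000, |3A| = 31, inequality holds.


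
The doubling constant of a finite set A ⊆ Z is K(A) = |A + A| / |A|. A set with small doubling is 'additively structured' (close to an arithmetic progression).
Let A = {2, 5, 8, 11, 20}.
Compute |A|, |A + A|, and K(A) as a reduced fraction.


|A| = 5.
Compute A + A by enumerating all 25 pairs.
A + A = {4, 7, 10, 13, 16, 19, 22, 25, 28, 31, 40}, so |A + A| = 11.
K = |A + A| / |A| = 11/5 (already in lowest terms) ≈ 2.2000.
Reference: AP of size 5 gives K = 9/5 ≈ 1.8000; a fully generic set of size 5 gives K ≈ 3.0000.

|A| = 5, |A + A| = 11, K = 11/5.


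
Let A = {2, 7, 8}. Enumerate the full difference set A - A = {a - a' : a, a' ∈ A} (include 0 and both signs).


A - A = {a - a' : a, a' ∈ A}.
Compute a - a' for each ordered pair (a, a'):
a = 2: 2-2=0, 2-7=-5, 2-8=-6
a = 7: 7-2=5, 7-7=0, 7-8=-1
a = 8: 8-2=6, 8-7=1, 8-8=0
Collecting distinct values (and noting 0 appears from a-a):
A - A = {-6, -5, -1, 0, 1, 5, 6}
|A - A| = 7

A - A = {-6, -5, -1, 0, 1, 5, 6}


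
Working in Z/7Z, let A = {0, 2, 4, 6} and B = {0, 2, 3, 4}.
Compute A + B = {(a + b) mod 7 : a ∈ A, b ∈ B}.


Work in Z/7Z: reduce every sum a + b modulo 7.
Enumerate all 16 pairs:
a = 0: 0+0=0, 0+2=2, 0+3=3, 0+4=4
a = 2: 2+0=2, 2+2=4, 2+3=5, 2+4=6
a = 4: 4+0=4, 4+2=6, 4+3=0, 4+4=1
a = 6: 6+0=6, 6+2=1, 6+3=2, 6+4=3
Distinct residues collected: {0, 1, 2, 3, 4, 5, 6}
|A + B| = 7 (out of 7 total residues).

A + B = {0, 1, 2, 3, 4, 5, 6}


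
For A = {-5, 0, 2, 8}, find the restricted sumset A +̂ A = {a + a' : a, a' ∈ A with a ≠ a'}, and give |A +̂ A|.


Restricted sumset: A +̂ A = {a + a' : a ∈ A, a' ∈ A, a ≠ a'}.
Equivalently, take A + A and drop any sum 2a that is achievable ONLY as a + a for a ∈ A (i.e. sums representable only with equal summands).
Enumerate pairs (a, a') with a < a' (symmetric, so each unordered pair gives one sum; this covers all a ≠ a'):
  -5 + 0 = -5
  -5 + 2 = -3
  -5 + 8 = 3
  0 + 2 = 2
  0 + 8 = 8
  2 + 8 = 10
Collected distinct sums: {-5, -3, 2, 3, 8, 10}
|A +̂ A| = 6
(Reference bound: |A +̂ A| ≥ 2|A| - 3 for |A| ≥ 2, with |A| = 4 giving ≥ 5.)

|A +̂ A| = 6


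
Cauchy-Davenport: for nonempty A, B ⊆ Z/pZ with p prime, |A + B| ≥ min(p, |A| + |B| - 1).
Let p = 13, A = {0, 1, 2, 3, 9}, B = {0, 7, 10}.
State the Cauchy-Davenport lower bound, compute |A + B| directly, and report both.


Cauchy-Davenport: |A + B| ≥ min(p, |A| + |B| - 1) for A, B nonempty in Z/pZ.
|A| = 5, |B| = 3, p = 13.
CD lower bound = min(13, 5 + 3 - 1) = min(13, 7) = 7.
Compute A + B mod 13 directly:
a = 0: 0+0=0, 0+7=7, 0+10=10
a = 1: 1+0=1, 1+7=8, 1+10=11
a = 2: 2+0=2, 2+7=9, 2+10=12
a = 3: 3+0=3, 3+7=10, 3+10=0
a = 9: 9+0=9, 9+7=3, 9+10=6
A + B = {0, 1, 2, 3, 6, 7, 8, 9, 10, 11, 12}, so |A + B| = 11.
Verify: 11 ≥ 7? Yes ✓.

CD lower bound = 7, actual |A + B| = 11.


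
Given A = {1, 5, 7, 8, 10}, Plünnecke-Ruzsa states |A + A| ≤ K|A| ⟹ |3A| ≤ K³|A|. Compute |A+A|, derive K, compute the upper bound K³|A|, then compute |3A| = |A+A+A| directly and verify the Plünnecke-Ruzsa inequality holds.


|A| = 5.
Step 1: Compute A + A by enumerating all 25 pairs.
A + A = {2, 6, 8, 9, 10, 11, 12, 13, 14, 15, 16, 17, 18, 20}, so |A + A| = 14.
Step 2: Doubling constant K = |A + A|/|A| = 14/5 = 14/5 ≈ 2.8000.
Step 3: Plünnecke-Ruzsa gives |3A| ≤ K³·|A| = (2.8000)³ · 5 ≈ 109.7600.
Step 4: Compute 3A = A + A + A directly by enumerating all triples (a,b,c) ∈ A³; |3A| = 23.
Step 5: Check 23 ≤ 109.7600? Yes ✓.

K = 14/5, Plünnecke-Ruzsa bound K³|A| ≈ 109.7600, |3A| = 23, inequality holds.


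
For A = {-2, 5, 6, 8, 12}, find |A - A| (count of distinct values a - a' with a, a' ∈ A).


A - A = {a - a' : a, a' ∈ A}; |A| = 5.
Bounds: 2|A|-1 ≤ |A - A| ≤ |A|² - |A| + 1, i.e. 9 ≤ |A - A| ≤ 21.
Note: 0 ∈ A - A always (from a - a). The set is symmetric: if d ∈ A - A then -d ∈ A - A.
Enumerate nonzero differences d = a - a' with a > a' (then include -d):
Positive differences: {1, 2, 3, 4, 6, 7, 8, 10, 14}
Full difference set: {0} ∪ (positive diffs) ∪ (negative diffs).
|A - A| = 1 + 2·9 = 19 (matches direct enumeration: 19).

|A - A| = 19


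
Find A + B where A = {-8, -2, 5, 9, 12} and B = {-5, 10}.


A + B = {a + b : a ∈ A, b ∈ B}.
Enumerate all |A|·|B| = 5·2 = 10 pairs (a, b) and collect distinct sums.
a = -8: -8+-5=-13, -8+10=2
a = -2: -2+-5=-7, -2+10=8
a = 5: 5+-5=0, 5+10=15
a = 9: 9+-5=4, 9+10=19
a = 12: 12+-5=7, 12+10=22
Collecting distinct sums: A + B = {-13, -7, 0, 2, 4, 7, 8, 15, 19, 22}
|A + B| = 10

A + B = {-13, -7, 0, 2, 4, 7, 8, 15, 19, 22}


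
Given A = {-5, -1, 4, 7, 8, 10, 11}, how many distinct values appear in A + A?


A + A = {a + a' : a, a' ∈ A}; |A| = 7.
General bounds: 2|A| - 1 ≤ |A + A| ≤ |A|(|A|+1)/2, i.e. 13 ≤ |A + A| ≤ 28.
Lower bound 2|A|-1 is attained iff A is an arithmetic progression.
Enumerate sums a + a' for a ≤ a' (symmetric, so this suffices):
a = -5: -5+-5=-10, -5+-1=-6, -5+4=-1, -5+7=2, -5+8=3, -5+10=5, -5+11=6
a = -1: -1+-1=-2, -1+4=3, -1+7=6, -1+8=7, -1+10=9, -1+11=10
a = 4: 4+4=8, 4+7=11, 4+8=12, 4+10=14, 4+11=15
a = 7: 7+7=14, 7+8=15, 7+10=17, 7+11=18
a = 8: 8+8=16, 8+10=18, 8+11=19
a = 10: 10+10=20, 10+11=21
a = 11: 11+11=22
Distinct sums: {-10, -6, -2, -1, 2, 3, 5, 6, 7, 8, 9, 10, 11, 12, 14, 15, 16, 17, 18, 19, 20, 21, 22}
|A + A| = 23

|A + A| = 23


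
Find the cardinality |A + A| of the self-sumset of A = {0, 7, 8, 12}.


A + A = {a + a' : a, a' ∈ A}; |A| = 4.
General bounds: 2|A| - 1 ≤ |A + A| ≤ |A|(|A|+1)/2, i.e. 7 ≤ |A + A| ≤ 10.
Lower bound 2|A|-1 is attained iff A is an arithmetic progression.
Enumerate sums a + a' for a ≤ a' (symmetric, so this suffices):
a = 0: 0+0=0, 0+7=7, 0+8=8, 0+12=12
a = 7: 7+7=14, 7+8=15, 7+12=19
a = 8: 8+8=16, 8+12=20
a = 12: 12+12=24
Distinct sums: {0, 7, 8, 12, 14, 15, 16, 19, 20, 24}
|A + A| = 10

|A + A| = 10


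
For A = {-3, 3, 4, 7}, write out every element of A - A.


A - A = {a - a' : a, a' ∈ A}.
Compute a - a' for each ordered pair (a, a'):
a = -3: -3--3=0, -3-3=-6, -3-4=-7, -3-7=-10
a = 3: 3--3=6, 3-3=0, 3-4=-1, 3-7=-4
a = 4: 4--3=7, 4-3=1, 4-4=0, 4-7=-3
a = 7: 7--3=10, 7-3=4, 7-4=3, 7-7=0
Collecting distinct values (and noting 0 appears from a-a):
A - A = {-10, -7, -6, -4, -3, -1, 0, 1, 3, 4, 6, 7, 10}
|A - A| = 13

A - A = {-10, -7, -6, -4, -3, -1, 0, 1, 3, 4, 6, 7, 10}


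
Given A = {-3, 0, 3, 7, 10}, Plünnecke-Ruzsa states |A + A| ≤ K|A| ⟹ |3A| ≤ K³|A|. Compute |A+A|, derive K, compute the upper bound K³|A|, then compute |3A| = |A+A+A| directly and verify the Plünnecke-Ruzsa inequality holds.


|A| = 5.
Step 1: Compute A + A by enumerating all 25 pairs.
A + A = {-6, -3, 0, 3, 4, 6, 7, 10, 13, 14, 17, 20}, so |A + A| = 12.
Step 2: Doubling constant K = |A + A|/|A| = 12/5 = 12/5 ≈ 2.4000.
Step 3: Plünnecke-Ruzsa gives |3A| ≤ K³·|A| = (2.4000)³ · 5 ≈ 69.1200.
Step 4: Compute 3A = A + A + A directly by enumerating all triples (a,b,c) ∈ A³; |3A| = 22.
Step 5: Check 22 ≤ 69.1200? Yes ✓.

K = 12/5, Plünnecke-Ruzsa bound K³|A| ≈ 69.1200, |3A| = 22, inequality holds.


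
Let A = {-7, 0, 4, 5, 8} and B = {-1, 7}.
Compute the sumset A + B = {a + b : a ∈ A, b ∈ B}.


A + B = {a + b : a ∈ A, b ∈ B}.
Enumerate all |A|·|B| = 5·2 = 10 pairs (a, b) and collect distinct sums.
a = -7: -7+-1=-8, -7+7=0
a = 0: 0+-1=-1, 0+7=7
a = 4: 4+-1=3, 4+7=11
a = 5: 5+-1=4, 5+7=12
a = 8: 8+-1=7, 8+7=15
Collecting distinct sums: A + B = {-8, -1, 0, 3, 4, 7, 11, 12, 15}
|A + B| = 9

A + B = {-8, -1, 0, 3, 4, 7, 11, 12, 15}


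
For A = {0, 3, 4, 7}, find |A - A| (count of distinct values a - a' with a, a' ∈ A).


A - A = {a - a' : a, a' ∈ A}; |A| = 4.
Bounds: 2|A|-1 ≤ |A - A| ≤ |A|² - |A| + 1, i.e. 7 ≤ |A - A| ≤ 13.
Note: 0 ∈ A - A always (from a - a). The set is symmetric: if d ∈ A - A then -d ∈ A - A.
Enumerate nonzero differences d = a - a' with a > a' (then include -d):
Positive differences: {1, 3, 4, 7}
Full difference set: {0} ∪ (positive diffs) ∪ (negative diffs).
|A - A| = 1 + 2·4 = 9 (matches direct enumeration: 9).

|A - A| = 9


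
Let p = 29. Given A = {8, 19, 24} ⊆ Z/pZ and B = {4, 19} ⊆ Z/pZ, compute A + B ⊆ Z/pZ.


Work in Z/29Z: reduce every sum a + b modulo 29.
Enumerate all 6 pairs:
a = 8: 8+4=12, 8+19=27
a = 19: 19+4=23, 19+19=9
a = 24: 24+4=28, 24+19=14
Distinct residues collected: {9, 12, 14, 23, 27, 28}
|A + B| = 6 (out of 29 total residues).

A + B = {9, 12, 14, 23, 27, 28}


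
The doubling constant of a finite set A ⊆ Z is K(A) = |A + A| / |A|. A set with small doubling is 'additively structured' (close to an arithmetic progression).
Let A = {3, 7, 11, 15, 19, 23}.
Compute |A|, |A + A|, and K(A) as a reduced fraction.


|A| = 6.
Compute A + A by enumerating all 36 pairs.
A + A = {6, 10, 14, 18, 22, 26, 30, 34, 38, 42, 46}, so |A + A| = 11.
K = |A + A| / |A| = 11/6 (already in lowest terms) ≈ 1.8333.
Reference: AP of size 6 gives K = 11/6 ≈ 1.8333; a fully generic set of size 6 gives K ≈ 3.5000.

|A| = 6, |A + A| = 11, K = 11/6.


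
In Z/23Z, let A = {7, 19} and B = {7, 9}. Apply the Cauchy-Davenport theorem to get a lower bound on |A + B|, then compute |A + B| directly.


Cauchy-Davenport: |A + B| ≥ min(p, |A| + |B| - 1) for A, B nonempty in Z/pZ.
|A| = 2, |B| = 2, p = 23.
CD lower bound = min(23, 2 + 2 - 1) = min(23, 3) = 3.
Compute A + B mod 23 directly:
a = 7: 7+7=14, 7+9=16
a = 19: 19+7=3, 19+9=5
A + B = {3, 5, 14, 16}, so |A + B| = 4.
Verify: 4 ≥ 3? Yes ✓.

CD lower bound = 3, actual |A + B| = 4.


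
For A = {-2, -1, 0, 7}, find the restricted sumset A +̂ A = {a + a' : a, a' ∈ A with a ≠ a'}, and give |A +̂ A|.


Restricted sumset: A +̂ A = {a + a' : a ∈ A, a' ∈ A, a ≠ a'}.
Equivalently, take A + A and drop any sum 2a that is achievable ONLY as a + a for a ∈ A (i.e. sums representable only with equal summands).
Enumerate pairs (a, a') with a < a' (symmetric, so each unordered pair gives one sum; this covers all a ≠ a'):
  -2 + -1 = -3
  -2 + 0 = -2
  -2 + 7 = 5
  -1 + 0 = -1
  -1 + 7 = 6
  0 + 7 = 7
Collected distinct sums: {-3, -2, -1, 5, 6, 7}
|A +̂ A| = 6
(Reference bound: |A +̂ A| ≥ 2|A| - 3 for |A| ≥ 2, with |A| = 4 giving ≥ 5.)

|A +̂ A| = 6


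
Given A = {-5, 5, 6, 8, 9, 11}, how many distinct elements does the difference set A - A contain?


A - A = {a - a' : a, a' ∈ A}; |A| = 6.
Bounds: 2|A|-1 ≤ |A - A| ≤ |A|² - |A| + 1, i.e. 11 ≤ |A - A| ≤ 31.
Note: 0 ∈ A - A always (from a - a). The set is symmetric: if d ∈ A - A then -d ∈ A - A.
Enumerate nonzero differences d = a - a' with a > a' (then include -d):
Positive differences: {1, 2, 3, 4, 5, 6, 10, 11, 13, 14, 16}
Full difference set: {0} ∪ (positive diffs) ∪ (negative diffs).
|A - A| = 1 + 2·11 = 23 (matches direct enumeration: 23).

|A - A| = 23


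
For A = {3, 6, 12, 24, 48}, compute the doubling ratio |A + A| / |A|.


|A| = 5.
Compute A + A by enumerating all 25 pairs.
A + A = {6, 9, 12, 15, 18, 24, 27, 30, 36, 48, 51, 54, 60, 72, 96}, so |A + A| = 15.
K = |A + A| / |A| = 15/5 = 3/1 ≈ 3.0000.
Reference: AP of size 5 gives K = 9/5 ≈ 1.8000; a fully generic set of size 5 gives K ≈ 3.0000.

|A| = 5, |A + A| = 15, K = 15/5 = 3/1.


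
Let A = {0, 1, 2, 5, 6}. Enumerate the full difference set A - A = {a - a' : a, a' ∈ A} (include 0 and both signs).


A - A = {a - a' : a, a' ∈ A}.
Compute a - a' for each ordered pair (a, a'):
a = 0: 0-0=0, 0-1=-1, 0-2=-2, 0-5=-5, 0-6=-6
a = 1: 1-0=1, 1-1=0, 1-2=-1, 1-5=-4, 1-6=-5
a = 2: 2-0=2, 2-1=1, 2-2=0, 2-5=-3, 2-6=-4
a = 5: 5-0=5, 5-1=4, 5-2=3, 5-5=0, 5-6=-1
a = 6: 6-0=6, 6-1=5, 6-2=4, 6-5=1, 6-6=0
Collecting distinct values (and noting 0 appears from a-a):
A - A = {-6, -5, -4, -3, -2, -1, 0, 1, 2, 3, 4, 5, 6}
|A - A| = 13

A - A = {-6, -5, -4, -3, -2, -1, 0, 1, 2, 3, 4, 5, 6}


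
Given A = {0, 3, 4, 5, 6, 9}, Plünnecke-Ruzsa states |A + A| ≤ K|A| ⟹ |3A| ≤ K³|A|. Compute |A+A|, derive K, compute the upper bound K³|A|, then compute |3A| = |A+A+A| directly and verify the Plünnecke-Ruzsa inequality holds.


|A| = 6.
Step 1: Compute A + A by enumerating all 36 pairs.
A + A = {0, 3, 4, 5, 6, 7, 8, 9, 10, 11, 12, 13, 14, 15, 18}, so |A + A| = 15.
Step 2: Doubling constant K = |A + A|/|A| = 15/6 = 15/6 ≈ 2.5000.
Step 3: Plünnecke-Ruzsa gives |3A| ≤ K³·|A| = (2.5000)³ · 6 ≈ 93.7500.
Step 4: Compute 3A = A + A + A directly by enumerating all triples (a,b,c) ∈ A³; |3A| = 24.
Step 5: Check 24 ≤ 93.7500? Yes ✓.

K = 15/6, Plünnecke-Ruzsa bound K³|A| ≈ 93.7500, |3A| = 24, inequality holds.


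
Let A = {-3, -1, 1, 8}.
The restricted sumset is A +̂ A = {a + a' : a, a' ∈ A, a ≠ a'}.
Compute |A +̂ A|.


Restricted sumset: A +̂ A = {a + a' : a ∈ A, a' ∈ A, a ≠ a'}.
Equivalently, take A + A and drop any sum 2a that is achievable ONLY as a + a for a ∈ A (i.e. sums representable only with equal summands).
Enumerate pairs (a, a') with a < a' (symmetric, so each unordered pair gives one sum; this covers all a ≠ a'):
  -3 + -1 = -4
  -3 + 1 = -2
  -3 + 8 = 5
  -1 + 1 = 0
  -1 + 8 = 7
  1 + 8 = 9
Collected distinct sums: {-4, -2, 0, 5, 7, 9}
|A +̂ A| = 6
(Reference bound: |A +̂ A| ≥ 2|A| - 3 for |A| ≥ 2, with |A| = 4 giving ≥ 5.)

|A +̂ A| = 6


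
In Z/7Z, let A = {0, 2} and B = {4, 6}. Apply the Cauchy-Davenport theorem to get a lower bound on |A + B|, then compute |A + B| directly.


Cauchy-Davenport: |A + B| ≥ min(p, |A| + |B| - 1) for A, B nonempty in Z/pZ.
|A| = 2, |B| = 2, p = 7.
CD lower bound = min(7, 2 + 2 - 1) = min(7, 3) = 3.
Compute A + B mod 7 directly:
a = 0: 0+4=4, 0+6=6
a = 2: 2+4=6, 2+6=1
A + B = {1, 4, 6}, so |A + B| = 3.
Verify: 3 ≥ 3? Yes ✓.

CD lower bound = 3, actual |A + B| = 3.


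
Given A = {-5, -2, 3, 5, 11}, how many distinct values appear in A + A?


A + A = {a + a' : a, a' ∈ A}; |A| = 5.
General bounds: 2|A| - 1 ≤ |A + A| ≤ |A|(|A|+1)/2, i.e. 9 ≤ |A + A| ≤ 15.
Lower bound 2|A|-1 is attained iff A is an arithmetic progression.
Enumerate sums a + a' for a ≤ a' (symmetric, so this suffices):
a = -5: -5+-5=-10, -5+-2=-7, -5+3=-2, -5+5=0, -5+11=6
a = -2: -2+-2=-4, -2+3=1, -2+5=3, -2+11=9
a = 3: 3+3=6, 3+5=8, 3+11=14
a = 5: 5+5=10, 5+11=16
a = 11: 11+11=22
Distinct sums: {-10, -7, -4, -2, 0, 1, 3, 6, 8, 9, 10, 14, 16, 22}
|A + A| = 14

|A + A| = 14


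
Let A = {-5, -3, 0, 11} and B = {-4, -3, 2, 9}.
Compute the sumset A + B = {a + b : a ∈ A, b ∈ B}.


A + B = {a + b : a ∈ A, b ∈ B}.
Enumerate all |A|·|B| = 4·4 = 16 pairs (a, b) and collect distinct sums.
a = -5: -5+-4=-9, -5+-3=-8, -5+2=-3, -5+9=4
a = -3: -3+-4=-7, -3+-3=-6, -3+2=-1, -3+9=6
a = 0: 0+-4=-4, 0+-3=-3, 0+2=2, 0+9=9
a = 11: 11+-4=7, 11+-3=8, 11+2=13, 11+9=20
Collecting distinct sums: A + B = {-9, -8, -7, -6, -4, -3, -1, 2, 4, 6, 7, 8, 9, 13, 20}
|A + B| = 15

A + B = {-9, -8, -7, -6, -4, -3, -1, 2, 4, 6, 7, 8, 9, 13, 20}


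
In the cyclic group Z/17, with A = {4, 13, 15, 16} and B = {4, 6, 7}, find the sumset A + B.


Work in Z/17Z: reduce every sum a + b modulo 17.
Enumerate all 12 pairs:
a = 4: 4+4=8, 4+6=10, 4+7=11
a = 13: 13+4=0, 13+6=2, 13+7=3
a = 15: 15+4=2, 15+6=4, 15+7=5
a = 16: 16+4=3, 16+6=5, 16+7=6
Distinct residues collected: {0, 2, 3, 4, 5, 6, 8, 10, 11}
|A + B| = 9 (out of 17 total residues).

A + B = {0, 2, 3, 4, 5, 6, 8, 10, 11}


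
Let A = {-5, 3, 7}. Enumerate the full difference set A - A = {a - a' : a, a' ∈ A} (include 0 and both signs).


A - A = {a - a' : a, a' ∈ A}.
Compute a - a' for each ordered pair (a, a'):
a = -5: -5--5=0, -5-3=-8, -5-7=-12
a = 3: 3--5=8, 3-3=0, 3-7=-4
a = 7: 7--5=12, 7-3=4, 7-7=0
Collecting distinct values (and noting 0 appears from a-a):
A - A = {-12, -8, -4, 0, 4, 8, 12}
|A - A| = 7

A - A = {-12, -8, -4, 0, 4, 8, 12}


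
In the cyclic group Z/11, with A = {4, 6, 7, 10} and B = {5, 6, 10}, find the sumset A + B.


Work in Z/11Z: reduce every sum a + b modulo 11.
Enumerate all 12 pairs:
a = 4: 4+5=9, 4+6=10, 4+10=3
a = 6: 6+5=0, 6+6=1, 6+10=5
a = 7: 7+5=1, 7+6=2, 7+10=6
a = 10: 10+5=4, 10+6=5, 10+10=9
Distinct residues collected: {0, 1, 2, 3, 4, 5, 6, 9, 10}
|A + B| = 9 (out of 11 total residues).

A + B = {0, 1, 2, 3, 4, 5, 6, 9, 10}


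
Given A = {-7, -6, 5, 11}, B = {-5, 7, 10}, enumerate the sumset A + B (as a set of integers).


A + B = {a + b : a ∈ A, b ∈ B}.
Enumerate all |A|·|B| = 4·3 = 12 pairs (a, b) and collect distinct sums.
a = -7: -7+-5=-12, -7+7=0, -7+10=3
a = -6: -6+-5=-11, -6+7=1, -6+10=4
a = 5: 5+-5=0, 5+7=12, 5+10=15
a = 11: 11+-5=6, 11+7=18, 11+10=21
Collecting distinct sums: A + B = {-12, -11, 0, 1, 3, 4, 6, 12, 15, 18, 21}
|A + B| = 11

A + B = {-12, -11, 0, 1, 3, 4, 6, 12, 15, 18, 21}


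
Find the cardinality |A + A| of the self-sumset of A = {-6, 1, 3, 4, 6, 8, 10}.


A + A = {a + a' : a, a' ∈ A}; |A| = 7.
General bounds: 2|A| - 1 ≤ |A + A| ≤ |A|(|A|+1)/2, i.e. 13 ≤ |A + A| ≤ 28.
Lower bound 2|A|-1 is attained iff A is an arithmetic progression.
Enumerate sums a + a' for a ≤ a' (symmetric, so this suffices):
a = -6: -6+-6=-12, -6+1=-5, -6+3=-3, -6+4=-2, -6+6=0, -6+8=2, -6+10=4
a = 1: 1+1=2, 1+3=4, 1+4=5, 1+6=7, 1+8=9, 1+10=11
a = 3: 3+3=6, 3+4=7, 3+6=9, 3+8=11, 3+10=13
a = 4: 4+4=8, 4+6=10, 4+8=12, 4+10=14
a = 6: 6+6=12, 6+8=14, 6+10=16
a = 8: 8+8=16, 8+10=18
a = 10: 10+10=20
Distinct sums: {-12, -5, -3, -2, 0, 2, 4, 5, 6, 7, 8, 9, 10, 11, 12, 13, 14, 16, 18, 20}
|A + A| = 20

|A + A| = 20


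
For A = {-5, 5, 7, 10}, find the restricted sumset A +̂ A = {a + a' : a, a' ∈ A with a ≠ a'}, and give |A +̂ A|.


Restricted sumset: A +̂ A = {a + a' : a ∈ A, a' ∈ A, a ≠ a'}.
Equivalently, take A + A and drop any sum 2a that is achievable ONLY as a + a for a ∈ A (i.e. sums representable only with equal summands).
Enumerate pairs (a, a') with a < a' (symmetric, so each unordered pair gives one sum; this covers all a ≠ a'):
  -5 + 5 = 0
  -5 + 7 = 2
  -5 + 10 = 5
  5 + 7 = 12
  5 + 10 = 15
  7 + 10 = 17
Collected distinct sums: {0, 2, 5, 12, 15, 17}
|A +̂ A| = 6
(Reference bound: |A +̂ A| ≥ 2|A| - 3 for |A| ≥ 2, with |A| = 4 giving ≥ 5.)

|A +̂ A| = 6


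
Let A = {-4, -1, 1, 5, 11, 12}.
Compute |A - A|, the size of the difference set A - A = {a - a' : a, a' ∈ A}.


A - A = {a - a' : a, a' ∈ A}; |A| = 6.
Bounds: 2|A|-1 ≤ |A - A| ≤ |A|² - |A| + 1, i.e. 11 ≤ |A - A| ≤ 31.
Note: 0 ∈ A - A always (from a - a). The set is symmetric: if d ∈ A - A then -d ∈ A - A.
Enumerate nonzero differences d = a - a' with a > a' (then include -d):
Positive differences: {1, 2, 3, 4, 5, 6, 7, 9, 10, 11, 12, 13, 15, 16}
Full difference set: {0} ∪ (positive diffs) ∪ (negative diffs).
|A - A| = 1 + 2·14 = 29 (matches direct enumeration: 29).

|A - A| = 29


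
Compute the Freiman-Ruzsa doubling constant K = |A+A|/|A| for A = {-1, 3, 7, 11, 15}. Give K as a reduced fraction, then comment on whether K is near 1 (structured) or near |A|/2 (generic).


|A| = 5.
Compute A + A by enumerating all 25 pairs.
A + A = {-2, 2, 6, 10, 14, 18, 22, 26, 30}, so |A + A| = 9.
K = |A + A| / |A| = 9/5 (already in lowest terms) ≈ 1.8000.
Reference: AP of size 5 gives K = 9/5 ≈ 1.8000; a fully generic set of size 5 gives K ≈ 3.0000.

|A| = 5, |A + A| = 9, K = 9/5.


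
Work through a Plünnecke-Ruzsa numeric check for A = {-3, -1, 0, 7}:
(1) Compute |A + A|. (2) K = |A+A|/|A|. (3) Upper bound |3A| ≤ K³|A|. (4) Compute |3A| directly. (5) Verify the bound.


|A| = 4.
Step 1: Compute A + A by enumerating all 16 pairs.
A + A = {-6, -4, -3, -2, -1, 0, 4, 6, 7, 14}, so |A + A| = 10.
Step 2: Doubling constant K = |A + A|/|A| = 10/4 = 10/4 ≈ 2.5000.
Step 3: Plünnecke-Ruzsa gives |3A| ≤ K³·|A| = (2.5000)³ · 4 ≈ 62.5000.
Step 4: Compute 3A = A + A + A directly by enumerating all triples (a,b,c) ∈ A³; |3A| = 19.
Step 5: Check 19 ≤ 62.5000? Yes ✓.

K = 10/4, Plünnecke-Ruzsa bound K³|A| ≈ 62.5000, |3A| = 19, inequality holds.


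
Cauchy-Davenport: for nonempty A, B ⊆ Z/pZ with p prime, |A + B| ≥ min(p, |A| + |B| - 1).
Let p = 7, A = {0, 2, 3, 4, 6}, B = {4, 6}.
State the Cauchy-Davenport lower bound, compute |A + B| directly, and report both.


Cauchy-Davenport: |A + B| ≥ min(p, |A| + |B| - 1) for A, B nonempty in Z/pZ.
|A| = 5, |B| = 2, p = 7.
CD lower bound = min(7, 5 + 2 - 1) = min(7, 6) = 6.
Compute A + B mod 7 directly:
a = 0: 0+4=4, 0+6=6
a = 2: 2+4=6, 2+6=1
a = 3: 3+4=0, 3+6=2
a = 4: 4+4=1, 4+6=3
a = 6: 6+4=3, 6+6=5
A + B = {0, 1, 2, 3, 4, 5, 6}, so |A + B| = 7.
Verify: 7 ≥ 6? Yes ✓.

CD lower bound = 6, actual |A + B| = 7.


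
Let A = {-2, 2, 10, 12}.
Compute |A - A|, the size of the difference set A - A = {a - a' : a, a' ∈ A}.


A - A = {a - a' : a, a' ∈ A}; |A| = 4.
Bounds: 2|A|-1 ≤ |A - A| ≤ |A|² - |A| + 1, i.e. 7 ≤ |A - A| ≤ 13.
Note: 0 ∈ A - A always (from a - a). The set is symmetric: if d ∈ A - A then -d ∈ A - A.
Enumerate nonzero differences d = a - a' with a > a' (then include -d):
Positive differences: {2, 4, 8, 10, 12, 14}
Full difference set: {0} ∪ (positive diffs) ∪ (negative diffs).
|A - A| = 1 + 2·6 = 13 (matches direct enumeration: 13).

|A - A| = 13


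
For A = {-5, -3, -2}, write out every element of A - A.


A - A = {a - a' : a, a' ∈ A}.
Compute a - a' for each ordered pair (a, a'):
a = -5: -5--5=0, -5--3=-2, -5--2=-3
a = -3: -3--5=2, -3--3=0, -3--2=-1
a = -2: -2--5=3, -2--3=1, -2--2=0
Collecting distinct values (and noting 0 appears from a-a):
A - A = {-3, -2, -1, 0, 1, 2, 3}
|A - A| = 7

A - A = {-3, -2, -1, 0, 1, 2, 3}


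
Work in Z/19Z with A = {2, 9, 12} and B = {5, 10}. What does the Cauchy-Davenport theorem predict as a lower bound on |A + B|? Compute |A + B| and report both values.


Cauchy-Davenport: |A + B| ≥ min(p, |A| + |B| - 1) for A, B nonempty in Z/pZ.
|A| = 3, |B| = 2, p = 19.
CD lower bound = min(19, 3 + 2 - 1) = min(19, 4) = 4.
Compute A + B mod 19 directly:
a = 2: 2+5=7, 2+10=12
a = 9: 9+5=14, 9+10=0
a = 12: 12+5=17, 12+10=3
A + B = {0, 3, 7, 12, 14, 17}, so |A + B| = 6.
Verify: 6 ≥ 4? Yes ✓.

CD lower bound = 4, actual |A + B| = 6.


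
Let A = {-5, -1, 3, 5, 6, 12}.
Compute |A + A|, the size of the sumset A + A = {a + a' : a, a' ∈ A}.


A + A = {a + a' : a, a' ∈ A}; |A| = 6.
General bounds: 2|A| - 1 ≤ |A + A| ≤ |A|(|A|+1)/2, i.e. 11 ≤ |A + A| ≤ 21.
Lower bound 2|A|-1 is attained iff A is an arithmetic progression.
Enumerate sums a + a' for a ≤ a' (symmetric, so this suffices):
a = -5: -5+-5=-10, -5+-1=-6, -5+3=-2, -5+5=0, -5+6=1, -5+12=7
a = -1: -1+-1=-2, -1+3=2, -1+5=4, -1+6=5, -1+12=11
a = 3: 3+3=6, 3+5=8, 3+6=9, 3+12=15
a = 5: 5+5=10, 5+6=11, 5+12=17
a = 6: 6+6=12, 6+12=18
a = 12: 12+12=24
Distinct sums: {-10, -6, -2, 0, 1, 2, 4, 5, 6, 7, 8, 9, 10, 11, 12, 15, 17, 18, 24}
|A + A| = 19

|A + A| = 19


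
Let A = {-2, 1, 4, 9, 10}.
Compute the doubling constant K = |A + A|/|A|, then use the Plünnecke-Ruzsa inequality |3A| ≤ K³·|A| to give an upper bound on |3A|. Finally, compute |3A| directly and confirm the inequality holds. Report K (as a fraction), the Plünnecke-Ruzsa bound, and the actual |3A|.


|A| = 5.
Step 1: Compute A + A by enumerating all 25 pairs.
A + A = {-4, -1, 2, 5, 7, 8, 10, 11, 13, 14, 18, 19, 20}, so |A + A| = 13.
Step 2: Doubling constant K = |A + A|/|A| = 13/5 = 13/5 ≈ 2.6000.
Step 3: Plünnecke-Ruzsa gives |3A| ≤ K³·|A| = (2.6000)³ · 5 ≈ 87.8800.
Step 4: Compute 3A = A + A + A directly by enumerating all triples (a,b,c) ∈ A³; |3A| = 25.
Step 5: Check 25 ≤ 87.8800? Yes ✓.

K = 13/5, Plünnecke-Ruzsa bound K³|A| ≈ 87.8800, |3A| = 25, inequality holds.


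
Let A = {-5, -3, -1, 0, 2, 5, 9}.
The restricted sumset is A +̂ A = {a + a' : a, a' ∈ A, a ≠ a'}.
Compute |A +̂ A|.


Restricted sumset: A +̂ A = {a + a' : a ∈ A, a' ∈ A, a ≠ a'}.
Equivalently, take A + A and drop any sum 2a that is achievable ONLY as a + a for a ∈ A (i.e. sums representable only with equal summands).
Enumerate pairs (a, a') with a < a' (symmetric, so each unordered pair gives one sum; this covers all a ≠ a'):
  -5 + -3 = -8
  -5 + -1 = -6
  -5 + 0 = -5
  -5 + 2 = -3
  -5 + 5 = 0
  -5 + 9 = 4
  -3 + -1 = -4
  -3 + 0 = -3
  -3 + 2 = -1
  -3 + 5 = 2
  -3 + 9 = 6
  -1 + 0 = -1
  -1 + 2 = 1
  -1 + 5 = 4
  -1 + 9 = 8
  0 + 2 = 2
  0 + 5 = 5
  0 + 9 = 9
  2 + 5 = 7
  2 + 9 = 11
  5 + 9 = 14
Collected distinct sums: {-8, -6, -5, -4, -3, -1, 0, 1, 2, 4, 5, 6, 7, 8, 9, 11, 14}
|A +̂ A| = 17
(Reference bound: |A +̂ A| ≥ 2|A| - 3 for |A| ≥ 2, with |A| = 7 giving ≥ 11.)

|A +̂ A| = 17


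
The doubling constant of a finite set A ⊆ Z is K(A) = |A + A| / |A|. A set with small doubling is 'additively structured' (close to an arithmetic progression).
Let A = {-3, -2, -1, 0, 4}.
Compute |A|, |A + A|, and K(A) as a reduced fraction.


|A| = 5.
Compute A + A by enumerating all 25 pairs.
A + A = {-6, -5, -4, -3, -2, -1, 0, 1, 2, 3, 4, 8}, so |A + A| = 12.
K = |A + A| / |A| = 12/5 (already in lowest terms) ≈ 2.4000.
Reference: AP of size 5 gives K = 9/5 ≈ 1.8000; a fully generic set of size 5 gives K ≈ 3.0000.

|A| = 5, |A + A| = 12, K = 12/5.


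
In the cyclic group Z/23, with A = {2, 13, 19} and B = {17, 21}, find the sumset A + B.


Work in Z/23Z: reduce every sum a + b modulo 23.
Enumerate all 6 pairs:
a = 2: 2+17=19, 2+21=0
a = 13: 13+17=7, 13+21=11
a = 19: 19+17=13, 19+21=17
Distinct residues collected: {0, 7, 11, 13, 17, 19}
|A + B| = 6 (out of 23 total residues).

A + B = {0, 7, 11, 13, 17, 19}


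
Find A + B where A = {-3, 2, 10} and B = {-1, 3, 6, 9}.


A + B = {a + b : a ∈ A, b ∈ B}.
Enumerate all |A|·|B| = 3·4 = 12 pairs (a, b) and collect distinct sums.
a = -3: -3+-1=-4, -3+3=0, -3+6=3, -3+9=6
a = 2: 2+-1=1, 2+3=5, 2+6=8, 2+9=11
a = 10: 10+-1=9, 10+3=13, 10+6=16, 10+9=19
Collecting distinct sums: A + B = {-4, 0, 1, 3, 5, 6, 8, 9, 11, 13, 16, 19}
|A + B| = 12

A + B = {-4, 0, 1, 3, 5, 6, 8, 9, 11, 13, 16, 19}


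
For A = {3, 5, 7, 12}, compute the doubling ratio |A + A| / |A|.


|A| = 4.
Compute A + A by enumerating all 16 pairs.
A + A = {6, 8, 10, 12, 14, 15, 17, 19, 24}, so |A + A| = 9.
K = |A + A| / |A| = 9/4 (already in lowest terms) ≈ 2.2500.
Reference: AP of size 4 gives K = 7/4 ≈ 1.7500; a fully generic set of size 4 gives K ≈ 2.5000.

|A| = 4, |A + A| = 9, K = 9/4.


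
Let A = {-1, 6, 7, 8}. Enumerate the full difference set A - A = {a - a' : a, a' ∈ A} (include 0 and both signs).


A - A = {a - a' : a, a' ∈ A}.
Compute a - a' for each ordered pair (a, a'):
a = -1: -1--1=0, -1-6=-7, -1-7=-8, -1-8=-9
a = 6: 6--1=7, 6-6=0, 6-7=-1, 6-8=-2
a = 7: 7--1=8, 7-6=1, 7-7=0, 7-8=-1
a = 8: 8--1=9, 8-6=2, 8-7=1, 8-8=0
Collecting distinct values (and noting 0 appears from a-a):
A - A = {-9, -8, -7, -2, -1, 0, 1, 2, 7, 8, 9}
|A - A| = 11

A - A = {-9, -8, -7, -2, -1, 0, 1, 2, 7, 8, 9}


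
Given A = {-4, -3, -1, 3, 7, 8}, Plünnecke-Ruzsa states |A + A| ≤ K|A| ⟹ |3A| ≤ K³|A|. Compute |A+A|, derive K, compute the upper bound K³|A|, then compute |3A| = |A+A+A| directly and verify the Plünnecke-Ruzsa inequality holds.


|A| = 6.
Step 1: Compute A + A by enumerating all 36 pairs.
A + A = {-8, -7, -6, -5, -4, -2, -1, 0, 2, 3, 4, 5, 6, 7, 10, 11, 14, 15, 16}, so |A + A| = 19.
Step 2: Doubling constant K = |A + A|/|A| = 19/6 = 19/6 ≈ 3.1667.
Step 3: Plünnecke-Ruzsa gives |3A| ≤ K³·|A| = (3.1667)³ · 6 ≈ 190.5278.
Step 4: Compute 3A = A + A + A directly by enumerating all triples (a,b,c) ∈ A³; |3A| = 35.
Step 5: Check 35 ≤ 190.5278? Yes ✓.

K = 19/6, Plünnecke-Ruzsa bound K³|A| ≈ 190.5278, |3A| = 35, inequality holds.


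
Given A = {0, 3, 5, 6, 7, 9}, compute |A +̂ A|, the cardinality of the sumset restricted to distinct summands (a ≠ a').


Restricted sumset: A +̂ A = {a + a' : a ∈ A, a' ∈ A, a ≠ a'}.
Equivalently, take A + A and drop any sum 2a that is achievable ONLY as a + a for a ∈ A (i.e. sums representable only with equal summands).
Enumerate pairs (a, a') with a < a' (symmetric, so each unordered pair gives one sum; this covers all a ≠ a'):
  0 + 3 = 3
  0 + 5 = 5
  0 + 6 = 6
  0 + 7 = 7
  0 + 9 = 9
  3 + 5 = 8
  3 + 6 = 9
  3 + 7 = 10
  3 + 9 = 12
  5 + 6 = 11
  5 + 7 = 12
  5 + 9 = 14
  6 + 7 = 13
  6 + 9 = 15
  7 + 9 = 16
Collected distinct sums: {3, 5, 6, 7, 8, 9, 10, 11, 12, 13, 14, 15, 16}
|A +̂ A| = 13
(Reference bound: |A +̂ A| ≥ 2|A| - 3 for |A| ≥ 2, with |A| = 6 giving ≥ 9.)

|A +̂ A| = 13


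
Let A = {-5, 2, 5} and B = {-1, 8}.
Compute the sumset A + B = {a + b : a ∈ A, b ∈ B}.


A + B = {a + b : a ∈ A, b ∈ B}.
Enumerate all |A|·|B| = 3·2 = 6 pairs (a, b) and collect distinct sums.
a = -5: -5+-1=-6, -5+8=3
a = 2: 2+-1=1, 2+8=10
a = 5: 5+-1=4, 5+8=13
Collecting distinct sums: A + B = {-6, 1, 3, 4, 10, 13}
|A + B| = 6

A + B = {-6, 1, 3, 4, 10, 13}


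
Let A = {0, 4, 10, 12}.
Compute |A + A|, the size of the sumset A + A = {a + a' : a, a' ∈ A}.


A + A = {a + a' : a, a' ∈ A}; |A| = 4.
General bounds: 2|A| - 1 ≤ |A + A| ≤ |A|(|A|+1)/2, i.e. 7 ≤ |A + A| ≤ 10.
Lower bound 2|A|-1 is attained iff A is an arithmetic progression.
Enumerate sums a + a' for a ≤ a' (symmetric, so this suffices):
a = 0: 0+0=0, 0+4=4, 0+10=10, 0+12=12
a = 4: 4+4=8, 4+10=14, 4+12=16
a = 10: 10+10=20, 10+12=22
a = 12: 12+12=24
Distinct sums: {0, 4, 8, 10, 12, 14, 16, 20, 22, 24}
|A + A| = 10

|A + A| = 10


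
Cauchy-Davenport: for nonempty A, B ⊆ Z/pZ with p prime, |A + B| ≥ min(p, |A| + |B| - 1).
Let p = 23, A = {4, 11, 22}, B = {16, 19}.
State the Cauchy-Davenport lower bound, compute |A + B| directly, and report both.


Cauchy-Davenport: |A + B| ≥ min(p, |A| + |B| - 1) for A, B nonempty in Z/pZ.
|A| = 3, |B| = 2, p = 23.
CD lower bound = min(23, 3 + 2 - 1) = min(23, 4) = 4.
Compute A + B mod 23 directly:
a = 4: 4+16=20, 4+19=0
a = 11: 11+16=4, 11+19=7
a = 22: 22+16=15, 22+19=18
A + B = {0, 4, 7, 15, 18, 20}, so |A + B| = 6.
Verify: 6 ≥ 4? Yes ✓.

CD lower bound = 4, actual |A + B| = 6.


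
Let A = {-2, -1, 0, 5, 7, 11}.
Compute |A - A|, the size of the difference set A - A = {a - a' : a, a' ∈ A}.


A - A = {a - a' : a, a' ∈ A}; |A| = 6.
Bounds: 2|A|-1 ≤ |A - A| ≤ |A|² - |A| + 1, i.e. 11 ≤ |A - A| ≤ 31.
Note: 0 ∈ A - A always (from a - a). The set is symmetric: if d ∈ A - A then -d ∈ A - A.
Enumerate nonzero differences d = a - a' with a > a' (then include -d):
Positive differences: {1, 2, 4, 5, 6, 7, 8, 9, 11, 12, 13}
Full difference set: {0} ∪ (positive diffs) ∪ (negative diffs).
|A - A| = 1 + 2·11 = 23 (matches direct enumeration: 23).

|A - A| = 23


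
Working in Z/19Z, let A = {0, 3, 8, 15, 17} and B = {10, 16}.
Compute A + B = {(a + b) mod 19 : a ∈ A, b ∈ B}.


Work in Z/19Z: reduce every sum a + b modulo 19.
Enumerate all 10 pairs:
a = 0: 0+10=10, 0+16=16
a = 3: 3+10=13, 3+16=0
a = 8: 8+10=18, 8+16=5
a = 15: 15+10=6, 15+16=12
a = 17: 17+10=8, 17+16=14
Distinct residues collected: {0, 5, 6, 8, 10, 12, 13, 14, 16, 18}
|A + B| = 10 (out of 19 total residues).

A + B = {0, 5, 6, 8, 10, 12, 13, 14, 16, 18}


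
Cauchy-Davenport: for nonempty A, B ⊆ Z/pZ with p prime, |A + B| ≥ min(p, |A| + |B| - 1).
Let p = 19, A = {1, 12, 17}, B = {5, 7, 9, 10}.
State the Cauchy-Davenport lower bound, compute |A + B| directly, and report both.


Cauchy-Davenport: |A + B| ≥ min(p, |A| + |B| - 1) for A, B nonempty in Z/pZ.
|A| = 3, |B| = 4, p = 19.
CD lower bound = min(19, 3 + 4 - 1) = min(19, 6) = 6.
Compute A + B mod 19 directly:
a = 1: 1+5=6, 1+7=8, 1+9=10, 1+10=11
a = 12: 12+5=17, 12+7=0, 12+9=2, 12+10=3
a = 17: 17+5=3, 17+7=5, 17+9=7, 17+10=8
A + B = {0, 2, 3, 5, 6, 7, 8, 10, 11, 17}, so |A + B| = 10.
Verify: 10 ≥ 6? Yes ✓.

CD lower bound = 6, actual |A + B| = 10.


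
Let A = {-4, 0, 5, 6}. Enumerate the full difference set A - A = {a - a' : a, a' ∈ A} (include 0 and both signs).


A - A = {a - a' : a, a' ∈ A}.
Compute a - a' for each ordered pair (a, a'):
a = -4: -4--4=0, -4-0=-4, -4-5=-9, -4-6=-10
a = 0: 0--4=4, 0-0=0, 0-5=-5, 0-6=-6
a = 5: 5--4=9, 5-0=5, 5-5=0, 5-6=-1
a = 6: 6--4=10, 6-0=6, 6-5=1, 6-6=0
Collecting distinct values (and noting 0 appears from a-a):
A - A = {-10, -9, -6, -5, -4, -1, 0, 1, 4, 5, 6, 9, 10}
|A - A| = 13

A - A = {-10, -9, -6, -5, -4, -1, 0, 1, 4, 5, 6, 9, 10}


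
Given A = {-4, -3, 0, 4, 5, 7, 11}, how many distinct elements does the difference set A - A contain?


A - A = {a - a' : a, a' ∈ A}; |A| = 7.
Bounds: 2|A|-1 ≤ |A - A| ≤ |A|² - |A| + 1, i.e. 13 ≤ |A - A| ≤ 43.
Note: 0 ∈ A - A always (from a - a). The set is symmetric: if d ∈ A - A then -d ∈ A - A.
Enumerate nonzero differences d = a - a' with a > a' (then include -d):
Positive differences: {1, 2, 3, 4, 5, 6, 7, 8, 9, 10, 11, 14, 15}
Full difference set: {0} ∪ (positive diffs) ∪ (negative diffs).
|A - A| = 1 + 2·13 = 27 (matches direct enumeration: 27).

|A - A| = 27


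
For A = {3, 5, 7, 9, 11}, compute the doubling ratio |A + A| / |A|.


|A| = 5.
Compute A + A by enumerating all 25 pairs.
A + A = {6, 8, 10, 12, 14, 16, 18, 20, 22}, so |A + A| = 9.
K = |A + A| / |A| = 9/5 (already in lowest terms) ≈ 1.8000.
Reference: AP of size 5 gives K = 9/5 ≈ 1.8000; a fully generic set of size 5 gives K ≈ 3.0000.

|A| = 5, |A + A| = 9, K = 9/5.


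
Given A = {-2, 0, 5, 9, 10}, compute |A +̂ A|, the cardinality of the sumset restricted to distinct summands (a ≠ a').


Restricted sumset: A +̂ A = {a + a' : a ∈ A, a' ∈ A, a ≠ a'}.
Equivalently, take A + A and drop any sum 2a that is achievable ONLY as a + a for a ∈ A (i.e. sums representable only with equal summands).
Enumerate pairs (a, a') with a < a' (symmetric, so each unordered pair gives one sum; this covers all a ≠ a'):
  -2 + 0 = -2
  -2 + 5 = 3
  -2 + 9 = 7
  -2 + 10 = 8
  0 + 5 = 5
  0 + 9 = 9
  0 + 10 = 10
  5 + 9 = 14
  5 + 10 = 15
  9 + 10 = 19
Collected distinct sums: {-2, 3, 5, 7, 8, 9, 10, 14, 15, 19}
|A +̂ A| = 10
(Reference bound: |A +̂ A| ≥ 2|A| - 3 for |A| ≥ 2, with |A| = 5 giving ≥ 7.)

|A +̂ A| = 10


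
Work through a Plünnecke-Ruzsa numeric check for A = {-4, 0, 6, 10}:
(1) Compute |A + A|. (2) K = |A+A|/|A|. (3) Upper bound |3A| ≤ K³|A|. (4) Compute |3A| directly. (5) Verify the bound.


|A| = 4.
Step 1: Compute A + A by enumerating all 16 pairs.
A + A = {-8, -4, 0, 2, 6, 10, 12, 16, 20}, so |A + A| = 9.
Step 2: Doubling constant K = |A + A|/|A| = 9/4 = 9/4 ≈ 2.2500.
Step 3: Plünnecke-Ruzsa gives |3A| ≤ K³·|A| = (2.2500)³ · 4 ≈ 45.5625.
Step 4: Compute 3A = A + A + A directly by enumerating all triples (a,b,c) ∈ A³; |3A| = 16.
Step 5: Check 16 ≤ 45.5625? Yes ✓.

K = 9/4, Plünnecke-Ruzsa bound K³|A| ≈ 45.5625, |3A| = 16, inequality holds.


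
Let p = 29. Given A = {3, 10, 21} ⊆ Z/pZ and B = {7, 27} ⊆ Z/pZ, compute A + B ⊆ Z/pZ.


Work in Z/29Z: reduce every sum a + b modulo 29.
Enumerate all 6 pairs:
a = 3: 3+7=10, 3+27=1
a = 10: 10+7=17, 10+27=8
a = 21: 21+7=28, 21+27=19
Distinct residues collected: {1, 8, 10, 17, 19, 28}
|A + B| = 6 (out of 29 total residues).

A + B = {1, 8, 10, 17, 19, 28}


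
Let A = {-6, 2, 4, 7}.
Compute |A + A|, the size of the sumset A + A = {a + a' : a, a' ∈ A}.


A + A = {a + a' : a, a' ∈ A}; |A| = 4.
General bounds: 2|A| - 1 ≤ |A + A| ≤ |A|(|A|+1)/2, i.e. 7 ≤ |A + A| ≤ 10.
Lower bound 2|A|-1 is attained iff A is an arithmetic progression.
Enumerate sums a + a' for a ≤ a' (symmetric, so this suffices):
a = -6: -6+-6=-12, -6+2=-4, -6+4=-2, -6+7=1
a = 2: 2+2=4, 2+4=6, 2+7=9
a = 4: 4+4=8, 4+7=11
a = 7: 7+7=14
Distinct sums: {-12, -4, -2, 1, 4, 6, 8, 9, 11, 14}
|A + A| = 10

|A + A| = 10


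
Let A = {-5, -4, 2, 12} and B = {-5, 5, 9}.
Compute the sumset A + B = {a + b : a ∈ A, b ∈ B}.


A + B = {a + b : a ∈ A, b ∈ B}.
Enumerate all |A|·|B| = 4·3 = 12 pairs (a, b) and collect distinct sums.
a = -5: -5+-5=-10, -5+5=0, -5+9=4
a = -4: -4+-5=-9, -4+5=1, -4+9=5
a = 2: 2+-5=-3, 2+5=7, 2+9=11
a = 12: 12+-5=7, 12+5=17, 12+9=21
Collecting distinct sums: A + B = {-10, -9, -3, 0, 1, 4, 5, 7, 11, 17, 21}
|A + B| = 11

A + B = {-10, -9, -3, 0, 1, 4, 5, 7, 11, 17, 21}


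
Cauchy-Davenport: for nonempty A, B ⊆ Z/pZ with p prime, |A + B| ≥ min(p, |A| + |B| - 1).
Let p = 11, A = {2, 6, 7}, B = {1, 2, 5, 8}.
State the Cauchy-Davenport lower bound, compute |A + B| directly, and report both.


Cauchy-Davenport: |A + B| ≥ min(p, |A| + |B| - 1) for A, B nonempty in Z/pZ.
|A| = 3, |B| = 4, p = 11.
CD lower bound = min(11, 3 + 4 - 1) = min(11, 6) = 6.
Compute A + B mod 11 directly:
a = 2: 2+1=3, 2+2=4, 2+5=7, 2+8=10
a = 6: 6+1=7, 6+2=8, 6+5=0, 6+8=3
a = 7: 7+1=8, 7+2=9, 7+5=1, 7+8=4
A + B = {0, 1, 3, 4, 7, 8, 9, 10}, so |A + B| = 8.
Verify: 8 ≥ 6? Yes ✓.

CD lower bound = 6, actual |A + B| = 8.


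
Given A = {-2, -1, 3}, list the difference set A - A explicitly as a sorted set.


A - A = {a - a' : a, a' ∈ A}.
Compute a - a' for each ordered pair (a, a'):
a = -2: -2--2=0, -2--1=-1, -2-3=-5
a = -1: -1--2=1, -1--1=0, -1-3=-4
a = 3: 3--2=5, 3--1=4, 3-3=0
Collecting distinct values (and noting 0 appears from a-a):
A - A = {-5, -4, -1, 0, 1, 4, 5}
|A - A| = 7

A - A = {-5, -4, -1, 0, 1, 4, 5}


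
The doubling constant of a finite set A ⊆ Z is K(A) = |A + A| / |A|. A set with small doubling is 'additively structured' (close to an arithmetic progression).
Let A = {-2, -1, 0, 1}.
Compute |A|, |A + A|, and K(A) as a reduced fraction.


|A| = 4.
Compute A + A by enumerating all 16 pairs.
A + A = {-4, -3, -2, -1, 0, 1, 2}, so |A + A| = 7.
K = |A + A| / |A| = 7/4 (already in lowest terms) ≈ 1.7500.
Reference: AP of size 4 gives K = 7/4 ≈ 1.7500; a fully generic set of size 4 gives K ≈ 2.5000.

|A| = 4, |A + A| = 7, K = 7/4.


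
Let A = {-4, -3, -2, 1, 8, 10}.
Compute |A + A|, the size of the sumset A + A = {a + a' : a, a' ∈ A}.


A + A = {a + a' : a, a' ∈ A}; |A| = 6.
General bounds: 2|A| - 1 ≤ |A + A| ≤ |A|(|A|+1)/2, i.e. 11 ≤ |A + A| ≤ 21.
Lower bound 2|A|-1 is attained iff A is an arithmetic progression.
Enumerate sums a + a' for a ≤ a' (symmetric, so this suffices):
a = -4: -4+-4=-8, -4+-3=-7, -4+-2=-6, -4+1=-3, -4+8=4, -4+10=6
a = -3: -3+-3=-6, -3+-2=-5, -3+1=-2, -3+8=5, -3+10=7
a = -2: -2+-2=-4, -2+1=-1, -2+8=6, -2+10=8
a = 1: 1+1=2, 1+8=9, 1+10=11
a = 8: 8+8=16, 8+10=18
a = 10: 10+10=20
Distinct sums: {-8, -7, -6, -5, -4, -3, -2, -1, 2, 4, 5, 6, 7, 8, 9, 11, 16, 18, 20}
|A + A| = 19

|A + A| = 19


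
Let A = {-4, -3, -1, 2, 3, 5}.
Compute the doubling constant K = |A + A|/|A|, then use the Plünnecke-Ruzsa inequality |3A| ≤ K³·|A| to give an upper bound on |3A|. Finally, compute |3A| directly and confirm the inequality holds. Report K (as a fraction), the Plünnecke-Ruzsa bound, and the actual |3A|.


|A| = 6.
Step 1: Compute A + A by enumerating all 36 pairs.
A + A = {-8, -7, -6, -5, -4, -2, -1, 0, 1, 2, 4, 5, 6, 7, 8, 10}, so |A + A| = 16.
Step 2: Doubling constant K = |A + A|/|A| = 16/6 = 16/6 ≈ 2.6667.
Step 3: Plünnecke-Ruzsa gives |3A| ≤ K³·|A| = (2.6667)³ · 6 ≈ 113.7778.
Step 4: Compute 3A = A + A + A directly by enumerating all triples (a,b,c) ∈ A³; |3A| = 27.
Step 5: Check 27 ≤ 113.7778? Yes ✓.

K = 16/6, Plünnecke-Ruzsa bound K³|A| ≈ 113.7778, |3A| = 27, inequality holds.


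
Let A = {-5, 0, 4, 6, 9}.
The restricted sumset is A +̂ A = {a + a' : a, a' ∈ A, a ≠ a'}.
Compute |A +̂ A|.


Restricted sumset: A +̂ A = {a + a' : a ∈ A, a' ∈ A, a ≠ a'}.
Equivalently, take A + A and drop any sum 2a that is achievable ONLY as a + a for a ∈ A (i.e. sums representable only with equal summands).
Enumerate pairs (a, a') with a < a' (symmetric, so each unordered pair gives one sum; this covers all a ≠ a'):
  -5 + 0 = -5
  -5 + 4 = -1
  -5 + 6 = 1
  -5 + 9 = 4
  0 + 4 = 4
  0 + 6 = 6
  0 + 9 = 9
  4 + 6 = 10
  4 + 9 = 13
  6 + 9 = 15
Collected distinct sums: {-5, -1, 1, 4, 6, 9, 10, 13, 15}
|A +̂ A| = 9
(Reference bound: |A +̂ A| ≥ 2|A| - 3 for |A| ≥ 2, with |A| = 5 giving ≥ 7.)

|A +̂ A| = 9
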